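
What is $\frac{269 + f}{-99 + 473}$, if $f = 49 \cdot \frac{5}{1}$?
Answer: $\frac{257}{187} \approx 1.3743$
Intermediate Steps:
$f = 245$ ($f = 49 \cdot 5 \cdot 1 = 49 \cdot 5 = 245$)
$\frac{269 + f}{-99 + 473} = \frac{269 + 245}{-99 + 473} = \frac{514}{374} = 514 \cdot \frac{1}{374} = \frac{257}{187}$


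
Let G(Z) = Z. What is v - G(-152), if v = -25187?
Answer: -25035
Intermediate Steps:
v - G(-152) = -25187 - 1*(-152) = -25187 + 152 = -25035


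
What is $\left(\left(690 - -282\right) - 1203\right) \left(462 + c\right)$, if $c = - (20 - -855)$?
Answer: $95403$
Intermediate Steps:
$c = -875$ ($c = - (20 + 855) = \left(-1\right) 875 = -875$)
$\left(\left(690 - -282\right) - 1203\right) \left(462 + c\right) = \left(\left(690 - -282\right) - 1203\right) \left(462 - 875\right) = \left(\left(690 + 282\right) - 1203\right) \left(-413\right) = \left(972 - 1203\right) \left(-413\right) = \left(-231\right) \left(-413\right) = 95403$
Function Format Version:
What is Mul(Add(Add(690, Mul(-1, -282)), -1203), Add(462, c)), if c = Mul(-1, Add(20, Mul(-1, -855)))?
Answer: 95403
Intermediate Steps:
c = -875 (c = Mul(-1, Add(20, 855)) = Mul(-1, 875) = -875)
Mul(Add(Add(690, Mul(-1, -282)), -1203), Add(462, c)) = Mul(Add(Add(690, Mul(-1, -282)), -1203), Add(462, -875)) = Mul(Add(Add(690, 282), -1203), -413) = Mul(Add(972, -1203), -413) = Mul(-231, -413) = 95403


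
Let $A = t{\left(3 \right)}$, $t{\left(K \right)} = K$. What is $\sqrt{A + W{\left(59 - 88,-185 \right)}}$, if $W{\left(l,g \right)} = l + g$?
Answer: $i \sqrt{211} \approx 14.526 i$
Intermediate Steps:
$W{\left(l,g \right)} = g + l$
$A = 3$
$\sqrt{A + W{\left(59 - 88,-185 \right)}} = \sqrt{3 + \left(-185 + \left(59 - 88\right)\right)} = \sqrt{3 - 214} = \sqrt{-211} = i \sqrt{211}$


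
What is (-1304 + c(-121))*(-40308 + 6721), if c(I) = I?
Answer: 47861475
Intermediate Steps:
(-1304 + c(-121))*(-40308 + 6721) = (-1304 - 121)*(-40308 + 6721) = -1425*(-33587) = 47861475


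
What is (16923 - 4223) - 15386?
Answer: -2686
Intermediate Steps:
(16923 - 4223) - 15386 = 12700 - 15386 = -2686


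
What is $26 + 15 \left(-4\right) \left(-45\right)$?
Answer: $2726$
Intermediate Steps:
$26 + 15 \left(-4\right) \left(-45\right) = 26 - -2700 = 26 + 2700 = 2726$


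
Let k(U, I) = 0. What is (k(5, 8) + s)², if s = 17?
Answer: 289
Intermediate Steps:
(k(5, 8) + s)² = (0 + 17)² = 17² = 289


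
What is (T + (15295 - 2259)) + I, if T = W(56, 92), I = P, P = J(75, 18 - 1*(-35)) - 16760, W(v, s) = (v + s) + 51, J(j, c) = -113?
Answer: -3638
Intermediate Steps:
W(v, s) = 51 + s + v (W(v, s) = (s + v) + 51 = 51 + s + v)
P = -16873 (P = -113 - 16760 = -16873)
I = -16873
T = 199 (T = 51 + 92 + 56 = 199)
(T + (15295 - 2259)) + I = (199 + (15295 - 2259)) - 16873 = (199 + 13036) - 16873 = 13235 - 16873 = -3638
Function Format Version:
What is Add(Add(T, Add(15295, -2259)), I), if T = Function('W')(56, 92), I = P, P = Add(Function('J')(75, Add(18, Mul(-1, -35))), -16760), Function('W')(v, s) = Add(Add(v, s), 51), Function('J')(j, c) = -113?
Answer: -3638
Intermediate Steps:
Function('W')(v, s) = Add(51, s, v) (Function('W')(v, s) = Add(Add(s, v), 51) = Add(51, s, v))
P = -16873 (P = Add(-113, -16760) = -16873)
I = -16873
T = 199 (T = Add(51, 92, 56) = 199)
Add(Add(T, Add(15295, -2259)), I) = Add(Add(199, Add(15295, -2259)), -16873) = Add(Add(199, 13036), -16873) = Add(13235, -16873) = -3638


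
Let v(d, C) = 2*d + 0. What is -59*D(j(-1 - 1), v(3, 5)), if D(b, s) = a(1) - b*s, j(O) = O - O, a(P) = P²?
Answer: -59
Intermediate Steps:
v(d, C) = 2*d
j(O) = 0
D(b, s) = 1 - b*s (D(b, s) = 1² - b*s = 1 - b*s)
-59*D(j(-1 - 1), v(3, 5)) = -59*(1 - 1*0*2*3) = -59*(1 - 1*0*6) = -59*(1 + 0) = -59*1 = -59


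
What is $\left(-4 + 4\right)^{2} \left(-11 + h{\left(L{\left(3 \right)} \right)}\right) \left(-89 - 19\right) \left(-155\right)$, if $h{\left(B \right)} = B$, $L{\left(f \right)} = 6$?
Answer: $0$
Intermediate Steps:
$\left(-4 + 4\right)^{2} \left(-11 + h{\left(L{\left(3 \right)} \right)}\right) \left(-89 - 19\right) \left(-155\right) = \left(-4 + 4\right)^{2} \left(-11 + 6\right) \left(-89 - 19\right) \left(-155\right) = 0^{2} \left(\left(-5\right) \left(-108\right)\right) \left(-155\right) = 0 \cdot 540 \left(-155\right) = 0 \left(-155\right) = 0$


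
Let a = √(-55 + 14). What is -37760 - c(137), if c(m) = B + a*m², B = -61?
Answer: -37699 - 18769*I*√41 ≈ -37699.0 - 1.2018e+5*I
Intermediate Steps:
a = I*√41 (a = √(-41) = I*√41 ≈ 6.4031*I)
c(m) = -61 + I*√41*m² (c(m) = -61 + (I*√41)*m² = -61 + I*√41*m²)
-37760 - c(137) = -37760 - (-61 + I*√41*137²) = -37760 - (-61 + I*√41*18769) = -37760 - (-61 + 18769*I*√41) = -37760 + (61 - 18769*I*√41) = -37699 - 18769*I*√41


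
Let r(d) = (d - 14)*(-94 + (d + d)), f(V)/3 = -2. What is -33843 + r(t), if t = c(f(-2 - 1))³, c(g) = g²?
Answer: 4347840113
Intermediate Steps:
f(V) = -6 (f(V) = 3*(-2) = -6)
t = 46656 (t = ((-6)²)³ = 36³ = 46656)
r(d) = (-94 + 2*d)*(-14 + d) (r(d) = (-14 + d)*(-94 + 2*d) = (-94 + 2*d)*(-14 + d))
-33843 + r(t) = -33843 + (1316 - 122*46656 + 2*46656²) = -33843 + (1316 - 5692032 + 2*2176782336) = -33843 + (1316 - 5692032 + 4353564672) = -33843 + 4347873956 = 4347840113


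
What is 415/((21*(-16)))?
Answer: -415/336 ≈ -1.2351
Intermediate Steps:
415/((21*(-16))) = 415/(-336) = 415*(-1/336) = -415/336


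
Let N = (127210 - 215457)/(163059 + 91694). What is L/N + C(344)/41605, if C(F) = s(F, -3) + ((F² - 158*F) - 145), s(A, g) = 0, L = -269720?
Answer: 2858767526552033/3671516435 ≈ 7.7863e+5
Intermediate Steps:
N = -88247/254753 ≈ -0.34640
C(F) = -145 + F² - 158*F (C(F) = 0 + ((F² - 158*F) - 145) = 0 + (-145 + F² - 158*F) = -145 + F² - 158*F)
L/N + C(344)/41605 = -269720/(-88247/254753) + (-145 + 344² - 158*344)/41605 = -269720*(-254753/88247) + (-145 + 118336 - 54352)*(1/41605) = 68711979160/88247 + 63839*(1/41605) = 68711979160/88247 + 63839/41605 = 2858767526552033/3671516435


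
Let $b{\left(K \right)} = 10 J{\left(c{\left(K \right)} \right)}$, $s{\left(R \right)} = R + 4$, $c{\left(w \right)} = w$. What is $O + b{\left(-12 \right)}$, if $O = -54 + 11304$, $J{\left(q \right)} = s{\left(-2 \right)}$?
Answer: $11270$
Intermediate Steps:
$s{\left(R \right)} = 4 + R$
$J{\left(q \right)} = 2$ ($J{\left(q \right)} = 4 - 2 = 2$)
$O = 11250$
$b{\left(K \right)} = 20$ ($b{\left(K \right)} = 10 \cdot 2 = 20$)
$O + b{\left(-12 \right)} = 11250 + 20 = 11270$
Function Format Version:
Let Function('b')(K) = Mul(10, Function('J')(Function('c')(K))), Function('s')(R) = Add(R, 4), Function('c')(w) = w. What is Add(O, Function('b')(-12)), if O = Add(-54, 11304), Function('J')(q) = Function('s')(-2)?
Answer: 11270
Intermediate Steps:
Function('s')(R) = Add(4, R)
Function('J')(q) = 2 (Function('J')(q) = Add(4, -2) = 2)
O = 11250
Function('b')(K) = 20 (Function('b')(K) = Mul(10, 2) = 20)
Add(O, Function('b')(-12)) = Add(11250, 20) = 11270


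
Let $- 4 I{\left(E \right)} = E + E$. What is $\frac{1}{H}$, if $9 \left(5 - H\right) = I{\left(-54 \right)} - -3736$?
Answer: $- \frac{9}{3718} \approx -0.0024207$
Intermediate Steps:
$I{\left(E \right)} = - \frac{E}{2}$ ($I{\left(E \right)} = - \frac{E + E}{4} = - \frac{2 E}{4} = - \frac{E}{2}$)
$H = - \frac{3718}{9}$ ($H = 5 - \frac{\left(- \frac{1}{2}\right) \left(-54\right) - -3736}{9} = 5 - \frac{27 + 3736}{9} = 5 - \frac{3763}{9} = - \frac{3718}{9} \approx -413.11$)
$\frac{1}{H} = \frac{1}{- \frac{3718}{9}} = - \frac{9}{3718}$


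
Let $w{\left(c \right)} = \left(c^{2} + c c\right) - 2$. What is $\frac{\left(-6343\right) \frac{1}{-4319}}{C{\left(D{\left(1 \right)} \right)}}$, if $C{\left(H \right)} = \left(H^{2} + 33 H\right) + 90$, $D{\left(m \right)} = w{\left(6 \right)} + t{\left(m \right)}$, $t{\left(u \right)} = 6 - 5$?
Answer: $\frac{6343}{32280206} \approx 0.0001965$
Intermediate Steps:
$t{\left(u \right)} = 1$
$w{\left(c \right)} = -2 + 2 c^{2}$ ($w{\left(c \right)} = \left(c^{2} + c^{2}\right) - 2 = 2 c^{2} - 2 = -2 + 2 c^{2}$)
$D{\left(m \right)} = 71$ ($D{\left(m \right)} = \left(-2 + 2 \cdot 6^{2}\right) + 1 = \left(-2 + 2 \cdot 36\right) + 1 = \left(-2 + 72\right) + 1 = 70 + 1 = 71$)
$C{\left(H \right)} = 90 + H^{2} + 33 H$
$\frac{\left(-6343\right) \frac{1}{-4319}}{C{\left(D{\left(1 \right)} \right)}} = \frac{\left(-6343\right) \frac{1}{-4319}}{90 + 71^{2} + 33 \cdot 71} = \frac{\left(-6343\right) \left(- \frac{1}{4319}\right)}{90 + 5041 + 2343} = \frac{6343}{4319 \cdot 7474} = \frac{6343}{4319} \cdot \frac{1}{7474} = \frac{6343}{32280206}$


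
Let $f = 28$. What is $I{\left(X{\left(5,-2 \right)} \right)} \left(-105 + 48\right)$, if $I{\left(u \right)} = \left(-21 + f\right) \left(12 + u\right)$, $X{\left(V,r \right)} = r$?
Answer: $-3990$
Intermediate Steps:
$I{\left(u \right)} = 84 + 7 u$ ($I{\left(u \right)} = \left(-21 + 28\right) \left(12 + u\right) = 7 \left(12 + u\right) = 84 + 7 u$)
$I{\left(X{\left(5,-2 \right)} \right)} \left(-105 + 48\right) = \left(84 + 7 \left(-2\right)\right) \left(-105 + 48\right) = \left(84 - 14\right) \left(-57\right) = 70 \left(-57\right) = -3990$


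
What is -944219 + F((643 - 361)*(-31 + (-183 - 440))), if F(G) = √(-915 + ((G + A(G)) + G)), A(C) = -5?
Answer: -944219 + 44*I*√191 ≈ -9.4422e+5 + 608.09*I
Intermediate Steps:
F(G) = √(-920 + 2*G) (F(G) = √(-915 + ((G - 5) + G)) = √(-915 + ((-5 + G) + G)) = √(-915 + (-5 + 2*G)) = √(-920 + 2*G))
-944219 + F((643 - 361)*(-31 + (-183 - 440))) = -944219 + √(-920 + 2*((643 - 361)*(-31 + (-183 - 440)))) = -944219 + √(-920 + 2*(282*(-31 - 623))) = -944219 + √(-920 + 2*(282*(-654))) = -944219 + √(-920 + 2*(-184428)) = -944219 + √(-920 - 368856) = -944219 + √(-369776) = -944219 + 44*I*√191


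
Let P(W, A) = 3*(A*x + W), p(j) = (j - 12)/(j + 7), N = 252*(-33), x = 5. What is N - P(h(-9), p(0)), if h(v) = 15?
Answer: -58347/7 ≈ -8335.3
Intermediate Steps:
N = -8316
p(j) = (-12 + j)/(7 + j)
P(W, A) = 3*W + 15*A (P(W, A) = 3*(A*5 + W) = 3*(5*A + W) = 3*(W + 5*A) = 3*W + 15*A)
N - P(h(-9), p(0)) = -8316 - (3*15 + 15*((-12 + 0)/(7 + 0))) = -8316 - (45 + 15*(-12/7)) = -8316 - (45 - 180/7) = -8316 - 1*135/7 = -8316 - 135/7 = -58347/7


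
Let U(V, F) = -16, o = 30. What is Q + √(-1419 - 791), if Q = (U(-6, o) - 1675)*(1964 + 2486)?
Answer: -7524950 + I*√2210 ≈ -7.525e+6 + 47.011*I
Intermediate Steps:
Q = -7524950 (Q = (-16 - 1675)*(1964 + 2486) = -1691*4450 = -7524950)
Q + √(-1419 - 791) = -7524950 + √(-1419 - 791) = -7524950 + √(-2210) = -7524950 + I*√2210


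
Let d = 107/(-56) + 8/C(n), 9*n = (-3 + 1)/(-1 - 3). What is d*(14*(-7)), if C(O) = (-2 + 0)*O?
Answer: 28973/4 ≈ 7243.3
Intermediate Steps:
n = 1/18 (n = ((-3 + 1)/(-1 - 3))/9 = (-2/(-4))/9 = (-2*(-¼))/9 = (⅑)*(½) = 1/18 ≈ 0.055556)
C(O) = -2*O
d = -4139/56 (d = 107/(-56) + 8/((-2*1/18)) = 107*(-1/56) + 8/(-⅑) = -107/56 + 8*(-9) = -107/56 - 72 = -4139/56 ≈ -73.911)
d*(14*(-7)) = -4139*(-7)/4 = -4139/56*(-98) = 28973/4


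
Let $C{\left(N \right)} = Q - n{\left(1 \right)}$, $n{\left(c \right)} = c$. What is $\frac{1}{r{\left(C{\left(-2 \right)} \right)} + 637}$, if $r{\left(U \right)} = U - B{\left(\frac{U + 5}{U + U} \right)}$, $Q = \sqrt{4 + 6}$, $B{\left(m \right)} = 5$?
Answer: $\frac{631}{398151} - \frac{\sqrt{10}}{398151} \approx 0.0015769$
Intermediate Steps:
$Q = \sqrt{10} \approx 3.1623$
$C{\left(N \right)} = -1 + \sqrt{10}$ ($C{\left(N \right)} = \sqrt{10} - 1 = -1 + \sqrt{10}$)
$r{\left(U \right)} = -5 + U$ ($r{\left(U \right)} = U - 5 = -5 + U$)
$\frac{1}{r{\left(C{\left(-2 \right)} \right)} + 637} = \frac{1}{\left(-5 - \left(1 - \sqrt{10}\right)\right) + 637} = \frac{1}{\left(-6 + \sqrt{10}\right) + 637} = \frac{1}{631 + \sqrt{10}}$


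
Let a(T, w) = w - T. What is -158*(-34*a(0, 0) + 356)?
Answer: -56248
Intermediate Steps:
-158*(-34*a(0, 0) + 356) = -158*(-34*(0 - 1*0) + 356) = -158*(-34*(0 + 0) + 356) = -158*(-34*0 + 356) = -158*(0 + 356) = -158*356 = -56248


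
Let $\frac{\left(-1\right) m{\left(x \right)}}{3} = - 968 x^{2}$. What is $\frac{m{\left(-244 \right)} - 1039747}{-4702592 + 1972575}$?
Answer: $- \frac{171852797}{2730017} \approx -62.949$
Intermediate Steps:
$m{\left(x \right)} = 2904 x^{2}$ ($m{\left(x \right)} = - 3 \left(- 968 x^{2}\right) = 2904 x^{2}$)
$\frac{m{\left(-244 \right)} - 1039747}{-4702592 + 1972575} = \frac{2904 \left(-244\right)^{2} - 1039747}{-4702592 + 1972575} = \frac{2904 \cdot 59536 - 1039747}{-2730017} = \left(172892544 - 1039747\right) \left(- \frac{1}{2730017}\right) = 171852797 \left(- \frac{1}{2730017}\right) = - \frac{171852797}{2730017}$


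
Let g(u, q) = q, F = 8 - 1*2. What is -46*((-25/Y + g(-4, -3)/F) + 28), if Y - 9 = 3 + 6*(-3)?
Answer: -4370/3 ≈ -1456.7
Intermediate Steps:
F = 6 (F = 8 - 2 = 6)
Y = -6 (Y = 9 + (3 + 6*(-3)) = 9 + (3 - 18) = 9 - 15 = -6)
-46*((-25/Y + g(-4, -3)/F) + 28) = -46*((-25/(-6) - 3/6) + 28) = -46*((-25*(-⅙) - 3*⅙) + 28) = -46*((25/6 - ½) + 28) = -46*(11/3 + 28) = -46*95/3 = -4370/3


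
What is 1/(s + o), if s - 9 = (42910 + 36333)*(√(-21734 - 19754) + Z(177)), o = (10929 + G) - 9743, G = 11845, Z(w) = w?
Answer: 14039051/457616901077513 - 316972*I*√2593/457616901077513 ≈ 3.0679e-8 - 3.5271e-8*I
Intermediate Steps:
o = 13031 (o = (10929 + 11845) - 9743 = 22774 - 9743 = 13031)
s = 14026020 + 316972*I*√2593 (s = 9 + (42910 + 36333)*(√(-21734 - 19754) + 177) = 9 + 79243*(√(-41488) + 177) = 9 + 79243*(4*I*√2593 + 177) = 9 + 79243*(177 + 4*I*√2593) = 9 + (14026011 + 316972*I*√2593) = 14026020 + 316972*I*√2593 ≈ 1.4026e+7 + 1.6141e+7*I)
1/(s + o) = 1/((14026020 + 316972*I*√2593) + 13031) = 1/(14039051 + 316972*I*√2593)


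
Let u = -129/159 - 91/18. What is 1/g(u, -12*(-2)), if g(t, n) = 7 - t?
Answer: 954/12275 ≈ 0.077719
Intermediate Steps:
u = -5597/954 (u = -129*1/159 - 91*1/18 = -43/53 - 91/18 = -5597/954 ≈ -5.8669)
1/g(u, -12*(-2)) = 1/(7 - 1*(-5597/954)) = 1/(7 + 5597/954) = 1/(12275/954) = 954/12275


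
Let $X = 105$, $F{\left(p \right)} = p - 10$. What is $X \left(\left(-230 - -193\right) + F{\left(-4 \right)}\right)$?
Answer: $-5355$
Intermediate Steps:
$F{\left(p \right)} = -10 + p$
$X \left(\left(-230 - -193\right) + F{\left(-4 \right)}\right) = 105 \left(\left(-230 - -193\right) - 14\right) = 105 \left(\left(-230 + 193\right) - 14\right) = 105 \left(-37 - 14\right) = 105 \left(-51\right) = -5355$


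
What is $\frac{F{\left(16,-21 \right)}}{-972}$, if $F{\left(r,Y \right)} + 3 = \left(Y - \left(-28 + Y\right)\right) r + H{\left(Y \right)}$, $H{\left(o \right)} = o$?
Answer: $- \frac{106}{243} \approx -0.43621$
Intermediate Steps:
$F{\left(r,Y \right)} = -3 + Y + 28 r$ ($F{\left(r,Y \right)} = -3 + \left(\left(Y - \left(-28 + Y\right)\right) r + Y\right) = -3 + \left(28 r + Y\right) = -3 + \left(Y + 28 r\right) = -3 + Y + 28 r$)
$\frac{F{\left(16,-21 \right)}}{-972} = \frac{-3 - 21 + 28 \cdot 16}{-972} = \left(-3 - 21 + 448\right) \left(- \frac{1}{972}\right) = 424 \left(- \frac{1}{972}\right) = - \frac{106}{243}$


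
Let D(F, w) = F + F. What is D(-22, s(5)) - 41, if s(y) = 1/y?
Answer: -85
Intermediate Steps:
D(F, w) = 2*F
D(-22, s(5)) - 41 = 2*(-22) - 41 = -44 - 41 = -85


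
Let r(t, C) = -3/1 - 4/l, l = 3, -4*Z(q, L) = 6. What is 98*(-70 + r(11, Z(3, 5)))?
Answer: -21854/3 ≈ -7284.7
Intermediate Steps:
Z(q, L) = -3/2 (Z(q, L) = -¼*6 = -3/2)
r(t, C) = -13/3 (r(t, C) = -3/1 - 4/3 = -3*1 - 4*⅓ = -3 - 4/3 = -13/3)
98*(-70 + r(11, Z(3, 5))) = 98*(-70 - 13/3) = 98*(-223/3) = -21854/3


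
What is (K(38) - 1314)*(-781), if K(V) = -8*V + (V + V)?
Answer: 1204302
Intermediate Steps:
K(V) = -6*V (K(V) = -8*V + 2*V = -6*V)
(K(38) - 1314)*(-781) = (-6*38 - 1314)*(-781) = (-228 - 1314)*(-781) = -1542*(-781) = 1204302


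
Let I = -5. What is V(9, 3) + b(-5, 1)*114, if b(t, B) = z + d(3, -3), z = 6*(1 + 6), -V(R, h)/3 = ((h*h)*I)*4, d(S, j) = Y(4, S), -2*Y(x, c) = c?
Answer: 5157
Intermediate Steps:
Y(x, c) = -c/2
d(S, j) = -S/2
V(R, h) = 60*h² (V(R, h) = -3*(h*h)*(-5)*4 = -3*h²*(-5)*4 = -3*(-5*h²)*4 = -(-60)*h² = 60*h²)
z = 42 (z = 6*7 = 42)
b(t, B) = 81/2 (b(t, B) = 42 - ½*3 = 42 - 3/2 = 81/2)
V(9, 3) + b(-5, 1)*114 = 60*3² + (81/2)*114 = 60*9 + 4617 = 540 + 4617 = 5157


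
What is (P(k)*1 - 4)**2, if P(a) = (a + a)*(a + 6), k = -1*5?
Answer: 196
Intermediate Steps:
k = -5
P(a) = 2*a*(6 + a) (P(a) = (2*a)*(6 + a) = 2*a*(6 + a))
(P(k)*1 - 4)**2 = ((2*(-5)*(6 - 5))*1 - 4)**2 = ((2*(-5)*1)*1 - 4)**2 = (-10*1 - 4)**2 = (-10 - 4)**2 = (-14)**2 = 196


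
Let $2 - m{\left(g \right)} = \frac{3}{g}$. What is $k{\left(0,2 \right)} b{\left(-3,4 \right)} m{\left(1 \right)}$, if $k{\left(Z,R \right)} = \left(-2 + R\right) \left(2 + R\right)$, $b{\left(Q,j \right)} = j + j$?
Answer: $0$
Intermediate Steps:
$b{\left(Q,j \right)} = 2 j$
$m{\left(g \right)} = 2 - \frac{3}{g}$
$k{\left(0,2 \right)} b{\left(-3,4 \right)} m{\left(1 \right)} = \left(-4 + 2^{2}\right) 2 \cdot 4 \left(2 - \frac{3}{1}\right) = \left(-4 + 4\right) 8 \left(2 - 3\right) = 0 \cdot 8 \left(2 - 3\right) = 0 \left(-1\right) = 0$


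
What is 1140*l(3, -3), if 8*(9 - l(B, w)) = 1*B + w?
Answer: 10260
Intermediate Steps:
l(B, w) = 9 - B/8 - w/8 (l(B, w) = 9 - (1*B + w)/8 = 9 - (B + w)/8 = 9 + (-B/8 - w/8) = 9 - B/8 - w/8)
1140*l(3, -3) = 1140*(9 - 1/8*3 - 1/8*(-3)) = 1140*(9 - 3/8 + 3/8) = 1140*9 = 10260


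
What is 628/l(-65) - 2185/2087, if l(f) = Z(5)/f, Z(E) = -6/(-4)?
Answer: -170389235/6261 ≈ -27214.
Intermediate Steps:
Z(E) = 3/2 (Z(E) = -6*(-¼) = 3/2)
l(f) = 3/(2*f)
628/l(-65) - 2185/2087 = 628/(((3/2)/(-65))) - 2185/2087 = 628/(((3/2)*(-1/65))) - 2185*1/2087 = 628/(-3/130) - 2185/2087 = 628*(-130/3) - 2185/2087 = -81640/3 - 2185/2087 = -170389235/6261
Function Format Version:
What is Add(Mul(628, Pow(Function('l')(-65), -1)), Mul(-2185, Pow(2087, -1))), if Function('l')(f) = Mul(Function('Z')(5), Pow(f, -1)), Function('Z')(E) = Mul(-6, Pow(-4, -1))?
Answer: Rational(-170389235, 6261) ≈ -27214.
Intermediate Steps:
Function('Z')(E) = Rational(3, 2) (Function('Z')(E) = Mul(-6, Rational(-1, 4)) = Rational(3, 2))
Function('l')(f) = Mul(Rational(3, 2), Pow(f, -1))
Add(Mul(628, Pow(Function('l')(-65), -1)), Mul(-2185, Pow(2087, -1))) = Add(Mul(628, Pow(Mul(Rational(3, 2), Pow(-65, -1)), -1)), Mul(-2185, Pow(2087, -1))) = Add(Mul(628, Pow(Mul(Rational(3, 2), Rational(-1, 65)), -1)), Mul(-2185, Rational(1, 2087))) = Add(Mul(628, Pow(Rational(-3, 130), -1)), Rational(-2185, 2087)) = Add(Mul(628, Rational(-130, 3)), Rational(-2185, 2087)) = Add(Rational(-81640, 3), Rational(-2185, 2087)) = Rational(-170389235, 6261)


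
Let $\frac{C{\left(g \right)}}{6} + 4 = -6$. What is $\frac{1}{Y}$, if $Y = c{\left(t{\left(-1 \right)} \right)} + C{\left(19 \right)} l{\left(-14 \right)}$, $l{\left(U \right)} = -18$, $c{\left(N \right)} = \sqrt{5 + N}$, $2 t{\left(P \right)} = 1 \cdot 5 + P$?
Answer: $\frac{1080}{1166393} - \frac{\sqrt{7}}{1166393} \approx 0.00092366$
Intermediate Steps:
$C{\left(g \right)} = -60$ ($C{\left(g \right)} = -24 + 6 \left(-6\right) = -24 - 36 = -60$)
$t{\left(P \right)} = \frac{5}{2} + \frac{P}{2}$ ($t{\left(P \right)} = \frac{1 \cdot 5 + P}{2} = \frac{5 + P}{2} = \frac{5}{2} + \frac{P}{2}$)
$Y = 1080 + \sqrt{7}$ ($Y = \sqrt{5 + \left(\frac{5}{2} + \frac{1}{2} \left(-1\right)\right)} - -1080 = \sqrt{5 + \left(\frac{5}{2} - \frac{1}{2}\right)} + 1080 = \sqrt{5 + 2} + 1080 = \sqrt{7} + 1080 = 1080 + \sqrt{7} \approx 1082.6$)
$\frac{1}{Y} = \frac{1}{1080 + \sqrt{7}}$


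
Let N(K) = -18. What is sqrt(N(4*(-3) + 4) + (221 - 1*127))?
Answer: 2*sqrt(19) ≈ 8.7178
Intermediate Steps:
sqrt(N(4*(-3) + 4) + (221 - 1*127)) = sqrt(-18 + (221 - 1*127)) = sqrt(-18 + (221 - 127)) = sqrt(-18 + 94) = sqrt(76) = 2*sqrt(19)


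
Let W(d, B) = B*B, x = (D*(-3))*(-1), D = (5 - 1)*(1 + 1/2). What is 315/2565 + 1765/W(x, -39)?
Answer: 37084/28899 ≈ 1.2832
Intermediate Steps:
D = 6 (D = 4*(1 + 1/2) = 4*(3/2) = 6)
x = 18 (x = (6*(-3))*(-1) = -18*(-1) = 18)
W(d, B) = B**2
315/2565 + 1765/W(x, -39) = 315/2565 + 1765/((-39)**2) = 315*(1/2565) + 1765/1521 = 7/57 + 1765*(1/1521) = 7/57 + 1765/1521 = 37084/28899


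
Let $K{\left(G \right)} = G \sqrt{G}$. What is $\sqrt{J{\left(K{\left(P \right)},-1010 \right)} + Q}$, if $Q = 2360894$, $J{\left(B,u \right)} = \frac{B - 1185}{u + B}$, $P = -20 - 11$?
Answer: $\sqrt{5} \sqrt{\frac{476900825 + 14637549 i \sqrt{31}}{1010 + 31 i \sqrt{31}}} \approx 1536.5 - 9.362 \cdot 10^{-6} i$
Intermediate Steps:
$P = -31$ ($P = -20 - 11 = -31$)
$K{\left(G \right)} = G^{\frac{3}{2}}$
$J{\left(B,u \right)} = \frac{-1185 + B}{B + u}$
$\sqrt{J{\left(K{\left(P \right)},-1010 \right)} + Q} = \sqrt{\frac{-1185 + \left(-31\right)^{\frac{3}{2}}}{\left(-31\right)^{\frac{3}{2}} - 1010} + 2360894} = \sqrt{\frac{-1185 - 31 i \sqrt{31}}{- 31 i \sqrt{31} - 1010} + 2360894} = \sqrt{\frac{-1185 - 31 i \sqrt{31}}{-1010 - 31 i \sqrt{31}} + 2360894} = \sqrt{2360894 + \frac{-1185 - 31 i \sqrt{31}}{-1010 - 31 i \sqrt{31}}}$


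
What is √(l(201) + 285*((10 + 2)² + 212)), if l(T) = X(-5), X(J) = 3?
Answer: √101463 ≈ 318.53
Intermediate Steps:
l(T) = 3
√(l(201) + 285*((10 + 2)² + 212)) = √(3 + 285*((10 + 2)² + 212)) = √(3 + 285*(12² + 212)) = √(3 + 285*(144 + 212)) = √(3 + 285*356) = √(3 + 101460) = √101463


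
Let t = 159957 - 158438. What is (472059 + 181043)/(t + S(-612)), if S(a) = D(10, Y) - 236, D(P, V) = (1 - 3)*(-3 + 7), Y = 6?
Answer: 653102/1275 ≈ 512.24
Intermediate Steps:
D(P, V) = -8 (D(P, V) = -2*4 = -8)
S(a) = -244 (S(a) = -8 - 236 = -244)
t = 1519
(472059 + 181043)/(t + S(-612)) = (472059 + 181043)/(1519 - 244) = 653102/1275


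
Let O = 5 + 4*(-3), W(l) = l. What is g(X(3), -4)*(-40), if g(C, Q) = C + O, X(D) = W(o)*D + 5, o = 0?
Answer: 80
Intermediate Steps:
O = -7 (O = 5 - 12 = -7)
X(D) = 5 (X(D) = 0*D + 5 = 0 + 5 = 5)
g(C, Q) = -7 + C (g(C, Q) = C - 7 = -7 + C)
g(X(3), -4)*(-40) = (-7 + 5)*(-40) = -2*(-40) = 80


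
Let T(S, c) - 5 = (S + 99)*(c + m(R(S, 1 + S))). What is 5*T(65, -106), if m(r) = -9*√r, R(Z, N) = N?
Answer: -86895 - 7380*√66 ≈ -1.4685e+5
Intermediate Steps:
T(S, c) = 5 + (99 + S)*(c - 9*√(1 + S)) (T(S, c) = 5 + (S + 99)*(c - 9*√(1 + S)) = 5 + (99 + S)*(c - 9*√(1 + S)))
5*T(65, -106) = 5*(5 - 891*√(1 + 65) + 99*(-106) + 65*(-106) - 9*65*√(1 + 65)) = 5*(5 - 891*√66 - 10494 - 6890 - 9*65*√66) = 5*(5 - 891*√66 - 10494 - 6890 - 585*√66) = 5*(-17379 - 1476*√66) = -86895 - 7380*√66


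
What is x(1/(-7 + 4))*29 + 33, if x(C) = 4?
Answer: 149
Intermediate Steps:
x(1/(-7 + 4))*29 + 33 = 4*29 + 33 = 116 + 33 = 149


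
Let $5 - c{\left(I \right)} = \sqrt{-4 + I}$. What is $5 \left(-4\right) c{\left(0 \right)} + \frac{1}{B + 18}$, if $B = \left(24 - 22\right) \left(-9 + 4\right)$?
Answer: $- \frac{799}{8} + 40 i \approx -99.875 + 40.0 i$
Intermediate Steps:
$B = -10$ ($B = 2 \left(-5\right) = -10$)
$c{\left(I \right)} = 5 - \sqrt{-4 + I}$
$5 \left(-4\right) c{\left(0 \right)} + \frac{1}{B + 18} = 5 \left(-4\right) \left(5 - \sqrt{-4 + 0}\right) + \frac{1}{-10 + 18} = - 20 \left(5 - \sqrt{-4}\right) + \frac{1}{8} = - 20 \left(5 - 2 i\right) + \frac{1}{8} = \left(-100 + 40 i\right) + \frac{1}{8} = - \frac{799}{8} + 40 i$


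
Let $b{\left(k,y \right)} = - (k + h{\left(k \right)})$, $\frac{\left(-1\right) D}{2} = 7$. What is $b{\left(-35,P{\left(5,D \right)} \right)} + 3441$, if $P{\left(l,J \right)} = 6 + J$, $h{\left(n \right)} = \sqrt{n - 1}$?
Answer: $3476 - 6 i \approx 3476.0 - 6.0 i$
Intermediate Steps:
$h{\left(n \right)} = \sqrt{-1 + n}$
$D = -14$ ($D = \left(-2\right) 7 = -14$)
$b{\left(k,y \right)} = - k - \sqrt{-1 + k}$ ($b{\left(k,y \right)} = - (k + \sqrt{-1 + k}) = - k - \sqrt{-1 + k}$)
$b{\left(-35,P{\left(5,D \right)} \right)} + 3441 = \left(\left(-1\right) \left(-35\right) - \sqrt{-1 - 35}\right) + 3441 = \left(35 - \sqrt{-36}\right) + 3441 = \left(35 - 6 i\right) + 3441 = 3476 - 6 i$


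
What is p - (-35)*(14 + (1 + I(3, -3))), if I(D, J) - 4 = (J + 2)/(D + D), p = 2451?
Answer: 18661/6 ≈ 3110.2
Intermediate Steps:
I(D, J) = 4 + (2 + J)/(2*D) (I(D, J) = 4 + (J + 2)/(D + D) = 4 + (2 + J)/((2*D)) = 4 + (2 + J)*(1/(2*D)) = 4 + (2 + J)/(2*D))
p - (-35)*(14 + (1 + I(3, -3))) = 2451 - (-35)*(14 + (1 + (½)*(2 - 3 + 8*3)/3)) = 2451 - (-35)*(14 + (1 + (½)*(⅓)*(2 - 3 + 24))) = 2451 - (-35)*(14 + (1 + (½)*(⅓)*23)) = 2451 - (-35)*(14 + (1 + 23/6)) = 2451 - (-35)*(14 + 29/6) = 2451 - (-35)*113/6 = 2451 - 1*(-3955/6) = 2451 + 3955/6 = 18661/6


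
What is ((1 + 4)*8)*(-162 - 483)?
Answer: -25800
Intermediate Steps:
((1 + 4)*8)*(-162 - 483) = (5*8)*(-645) = 40*(-645) = -25800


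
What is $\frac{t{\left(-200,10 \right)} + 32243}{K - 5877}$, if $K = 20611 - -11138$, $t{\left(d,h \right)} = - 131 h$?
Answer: $\frac{1473}{1232} \approx 1.1956$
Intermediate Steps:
$K = 31749$ ($K = 20611 + 11138 = 31749$)
$\frac{t{\left(-200,10 \right)} + 32243}{K - 5877} = \frac{\left(-131\right) 10 + 32243}{31749 - 5877} = \frac{-1310 + 32243}{25872} = 30933 \cdot \frac{1}{25872} = \frac{1473}{1232}$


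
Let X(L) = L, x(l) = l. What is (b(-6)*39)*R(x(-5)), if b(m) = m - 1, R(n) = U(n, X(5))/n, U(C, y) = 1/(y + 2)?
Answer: 39/5 ≈ 7.8000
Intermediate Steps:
U(C, y) = 1/(2 + y)
R(n) = 1/(7*n) (R(n) = 1/((2 + 5)*n) = 1/(7*n))
b(m) = -1 + m
(b(-6)*39)*R(x(-5)) = ((-1 - 6)*39)*((⅐)/(-5)) = (-7*39)*((⅐)*(-⅕)) = -273*(-1/35) = 39/5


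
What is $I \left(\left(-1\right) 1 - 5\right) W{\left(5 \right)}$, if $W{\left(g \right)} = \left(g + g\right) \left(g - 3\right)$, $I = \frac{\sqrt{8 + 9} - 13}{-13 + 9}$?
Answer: $-390 + 30 \sqrt{17} \approx -266.31$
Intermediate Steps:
$I = \frac{13}{4} - \frac{\sqrt{17}}{4}$ ($I = \frac{\sqrt{17} - 13}{-4} = \left(-13 + \sqrt{17}\right) \left(- \frac{1}{4}\right) = \frac{13}{4} - \frac{\sqrt{17}}{4} \approx 2.2192$)
$W{\left(g \right)} = 2 g \left(-3 + g\right)$
$I \left(\left(-1\right) 1 - 5\right) W{\left(5 \right)} = \left(\frac{13}{4} - \frac{\sqrt{17}}{4}\right) \left(\left(-1\right) 1 - 5\right) 2 \cdot 5 \left(-3 + 5\right) = \left(\frac{13}{4} - \frac{\sqrt{17}}{4}\right) \left(-1 - 5\right) 2 \cdot 5 \cdot 2 = \left(\frac{13}{4} - \frac{\sqrt{17}}{4}\right) \left(-6\right) 20 = \left(- \frac{39}{2} + \frac{3 \sqrt{17}}{2}\right) 20 = -390 + 30 \sqrt{17}$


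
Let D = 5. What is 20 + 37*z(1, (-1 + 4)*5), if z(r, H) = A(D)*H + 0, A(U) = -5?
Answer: -2755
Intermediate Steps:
z(r, H) = -5*H (z(r, H) = -5*H + 0 = -5*H)
20 + 37*z(1, (-1 + 4)*5) = 20 + 37*(-5*(-1 + 4)*5) = 20 + 37*(-15*5) = 20 + 37*(-5*15) = 20 + 37*(-75) = 20 - 2775 = -2755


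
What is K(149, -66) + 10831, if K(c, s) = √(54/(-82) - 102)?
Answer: 10831 + I*√172569/41 ≈ 10831.0 + 10.132*I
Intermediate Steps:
K(c, s) = I*√172569/41 (K(c, s) = √(54*(-1/82) - 102) = √(-27/41 - 102) = √(-4209/41) = I*√172569/41)
K(149, -66) + 10831 = I*√172569/41 + 10831 = 10831 + I*√172569/41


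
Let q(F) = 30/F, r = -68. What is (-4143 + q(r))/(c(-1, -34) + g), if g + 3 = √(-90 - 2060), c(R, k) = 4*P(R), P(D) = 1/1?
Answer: -15653/8126 + 78265*I*√86/8126 ≈ -1.9263 + 89.318*I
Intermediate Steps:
P(D) = 1
c(R, k) = 4 (c(R, k) = 4*1 = 4)
g = -3 + 5*I*√86 (g = -3 + √(-90 - 2060) = -3 + √(-2150) = -3 + 5*I*√86 ≈ -3.0 + 46.368*I)
(-4143 + q(r))/(c(-1, -34) + g) = (-4143 + 30/(-68))/(4 + (-3 + 5*I*√86)) = (-4143 + 30*(-1/68))/(1 + 5*I*√86) = (-4143 - 15/34)/(1 + 5*I*√86) = -140877/(34*(1 + 5*I*√86))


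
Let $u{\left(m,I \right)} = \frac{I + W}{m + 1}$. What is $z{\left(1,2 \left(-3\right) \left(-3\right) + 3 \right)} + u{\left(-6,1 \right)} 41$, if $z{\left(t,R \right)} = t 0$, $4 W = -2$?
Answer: $- \frac{41}{10} \approx -4.1$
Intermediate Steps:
$W = - \frac{1}{2}$ ($W = \frac{1}{4} \left(-2\right) = - \frac{1}{2} \approx -0.5$)
$u{\left(m,I \right)} = \frac{- \frac{1}{2} + I}{1 + m}$ ($u{\left(m,I \right)} = \frac{I - \frac{1}{2}}{m + 1} = \frac{- \frac{1}{2} + I}{1 + m}$)
$z{\left(t,R \right)} = 0$
$z{\left(1,2 \left(-3\right) \left(-3\right) + 3 \right)} + u{\left(-6,1 \right)} 41 = 0 + \frac{- \frac{1}{2} + 1}{1 - 6} \cdot 41 = 0 + \frac{1}{-5} \cdot \frac{1}{2} \cdot 41 = 0 + \left(- \frac{1}{5}\right) \frac{1}{2} \cdot 41 = 0 - \frac{41}{10} = - \frac{41}{10}$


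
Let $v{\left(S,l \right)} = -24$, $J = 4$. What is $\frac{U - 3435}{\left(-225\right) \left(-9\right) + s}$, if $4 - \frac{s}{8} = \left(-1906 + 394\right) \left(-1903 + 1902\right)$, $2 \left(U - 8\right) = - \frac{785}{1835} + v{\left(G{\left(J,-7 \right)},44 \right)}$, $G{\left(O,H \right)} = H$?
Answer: $\frac{2524383}{7368626} \approx 0.34259$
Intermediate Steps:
$U = - \frac{3093}{734}$ ($U = 8 + \frac{- \frac{785}{1835} - 24}{2} = 8 + \frac{\left(-785\right) \frac{1}{1835} - 24}{2} = 8 + \frac{- \frac{157}{367} - 24}{2} = 8 + \frac{1}{2} \left(- \frac{8965}{367}\right) = 8 - \frac{8965}{734} = - \frac{3093}{734} \approx -4.2139$)
$s = -12064$ ($s = 32 - 8 \left(-1906 + 394\right) \left(-1903 + 1902\right) = 32 - 8 \left(\left(-1512\right) \left(-1\right)\right) = 32 - 12096 = -12064$)
$\frac{U - 3435}{\left(-225\right) \left(-9\right) + s} = \frac{- \frac{3093}{734} - 3435}{\left(-225\right) \left(-9\right) - 12064} = - \frac{2524383}{734 \left(2025 - 12064\right)} = - \frac{2524383}{734 \left(-10039\right)} = \left(- \frac{2524383}{734}\right) \left(- \frac{1}{10039}\right) = \frac{2524383}{7368626}$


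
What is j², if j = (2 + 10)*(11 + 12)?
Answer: 76176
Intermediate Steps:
j = 276 (j = 12*23 = 276)
j² = 276² = 76176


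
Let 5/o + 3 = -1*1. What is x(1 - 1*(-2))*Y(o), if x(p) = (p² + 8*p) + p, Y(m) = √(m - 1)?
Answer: 54*I ≈ 54.0*I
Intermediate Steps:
o = -5/4 (o = 5/(-3 - 1*1) = 5/(-3 - 1) = 5/(-4) = 5*(-¼) = -5/4 ≈ -1.2500)
Y(m) = √(-1 + m)
x(p) = p² + 9*p
x(1 - 1*(-2))*Y(o) = ((1 - 1*(-2))*(9 + (1 - 1*(-2))))*√(-1 - 5/4) = ((1 + 2)*(9 + (1 + 2)))*√(-9/4) = (3*(9 + 3))*(3*I/2) = (3*12)*(3*I/2) = 36*(3*I/2) = 54*I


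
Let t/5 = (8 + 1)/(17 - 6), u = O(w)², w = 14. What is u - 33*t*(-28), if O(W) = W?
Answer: 3976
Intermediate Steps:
u = 196 (u = 14² = 196)
t = 45/11 (t = 5*((8 + 1)/(17 - 6)) = 5*(9/11) = 45/11 ≈ 4.0909)
u - 33*t*(-28) = 196 - 33*(45/11)*(-28) = 196 - 135*(-28) = 196 - 1*(-3780) = 196 + 3780 = 3976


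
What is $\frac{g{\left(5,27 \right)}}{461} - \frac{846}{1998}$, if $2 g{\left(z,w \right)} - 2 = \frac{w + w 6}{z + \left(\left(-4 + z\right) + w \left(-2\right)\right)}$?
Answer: $- \frac{696785}{1637472} \approx -0.42552$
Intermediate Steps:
$g{\left(z,w \right)} = 1 + \frac{7 w}{2 \left(-4 - 2 w + 2 z\right)}$ ($g{\left(z,w \right)} = 1 + \frac{\left(w + w 6\right) \frac{1}{z + \left(\left(-4 + z\right) + w \left(-2\right)\right)}}{2} = 1 + \frac{\left(w + 6 w\right) \frac{1}{z - \left(4 - z + 2 w\right)}}{2} = 1 + \frac{7 w \frac{1}{z - \left(4 - z + 2 w\right)}}{2} = 1 + \frac{7 w \frac{1}{-4 - 2 w + 2 z}}{2} = 1 + \frac{7 w}{2 \left(-4 - 2 w + 2 z\right)}$)
$\frac{g{\left(5,27 \right)}}{461} - \frac{846}{1998} = \frac{\frac{1}{2 + 27 - 5} \left(2 - 5 - \frac{81}{4}\right)}{461} - \frac{846}{1998} = \frac{2 - 5 - \frac{81}{4}}{2 + 27 - 5} \cdot \frac{1}{461} - \frac{47}{111} = \frac{1}{24} \left(- \frac{93}{4}\right) \frac{1}{461} - \frac{47}{111} = \left(- \frac{31}{32}\right) \frac{1}{461} - \frac{47}{111} = - \frac{31}{14752} - \frac{47}{111} = - \frac{696785}{1637472}$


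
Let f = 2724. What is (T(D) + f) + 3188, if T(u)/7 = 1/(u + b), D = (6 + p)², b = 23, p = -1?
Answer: 283783/48 ≈ 5912.1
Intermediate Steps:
D = 25 (D = (6 - 1)² = 5² = 25)
T(u) = 7/(23 + u) (T(u) = 7/(u + 23) = 7/(23 + u))
(T(D) + f) + 3188 = (7/(23 + 25) + 2724) + 3188 = (7/48 + 2724) + 3188 = 130759/48 + 3188 = 283783/48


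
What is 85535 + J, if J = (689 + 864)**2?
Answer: 2497344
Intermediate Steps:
J = 2411809 (J = 1553**2 = 2411809)
85535 + J = 85535 + 2411809 = 2497344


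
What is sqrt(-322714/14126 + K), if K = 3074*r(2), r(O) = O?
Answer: sqrt(6235903529)/1009 ≈ 78.263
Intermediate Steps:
K = 6148 (K = 3074*2 = 6148)
sqrt(-322714/14126 + K) = sqrt(-322714/14126 + 6148) = sqrt(-322714*1/14126 + 6148) = sqrt(-23051/1009 + 6148) = sqrt(6180281/1009) = sqrt(6235903529)/1009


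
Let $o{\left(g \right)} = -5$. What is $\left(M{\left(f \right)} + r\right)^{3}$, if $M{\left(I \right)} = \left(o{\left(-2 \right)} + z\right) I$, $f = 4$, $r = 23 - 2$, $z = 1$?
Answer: $125$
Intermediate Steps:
$r = 21$
$M{\left(I \right)} = - 4 I$ ($M{\left(I \right)} = \left(-5 + 1\right) I = - 4 I$)
$\left(M{\left(f \right)} + r\right)^{3} = \left(\left(-4\right) 4 + 21\right)^{3} = \left(-16 + 21\right)^{3} = 5^{3} = 125$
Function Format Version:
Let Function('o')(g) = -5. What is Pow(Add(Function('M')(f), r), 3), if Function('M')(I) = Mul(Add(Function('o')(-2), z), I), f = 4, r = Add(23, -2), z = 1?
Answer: 125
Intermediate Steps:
r = 21
Function('M')(I) = Mul(-4, I) (Function('M')(I) = Mul(Add(-5, 1), I) = Mul(-4, I))
Pow(Add(Function('M')(f), r), 3) = Pow(Add(Mul(-4, 4), 21), 3) = Pow(Add(-16, 21), 3) = Pow(5, 3) = 125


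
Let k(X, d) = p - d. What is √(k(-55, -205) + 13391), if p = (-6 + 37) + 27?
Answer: √13654 ≈ 116.85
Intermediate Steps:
p = 58 (p = 31 + 27 = 58)
k(X, d) = 58 - d
√(k(-55, -205) + 13391) = √((58 - 1*(-205)) + 13391) = √((58 + 205) + 13391) = √(263 + 13391) = √13654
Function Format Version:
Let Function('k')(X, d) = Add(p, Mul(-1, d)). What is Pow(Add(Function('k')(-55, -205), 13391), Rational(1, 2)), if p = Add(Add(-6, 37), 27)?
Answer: Pow(13654, Rational(1, 2)) ≈ 116.85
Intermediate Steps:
p = 58 (p = Add(31, 27) = 58)
Function('k')(X, d) = Add(58, Mul(-1, d))
Pow(Add(Function('k')(-55, -205), 13391), Rational(1, 2)) = Pow(Add(Add(58, Mul(-1, -205)), 13391), Rational(1, 2)) = Pow(Add(Add(58, 205), 13391), Rational(1, 2)) = Pow(Add(263, 13391), Rational(1, 2)) = Pow(13654, Rational(1, 2))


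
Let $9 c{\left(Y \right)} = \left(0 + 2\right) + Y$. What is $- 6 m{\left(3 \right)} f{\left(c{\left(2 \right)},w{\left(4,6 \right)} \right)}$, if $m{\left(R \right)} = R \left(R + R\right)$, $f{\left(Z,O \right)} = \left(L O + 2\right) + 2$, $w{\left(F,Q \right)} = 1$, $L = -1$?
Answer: $-324$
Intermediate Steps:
$c{\left(Y \right)} = \frac{2}{9} + \frac{Y}{9}$ ($c{\left(Y \right)} = \frac{\left(0 + 2\right) + Y}{9} = \frac{2 + Y}{9} = \frac{2}{9} + \frac{Y}{9}$)
$f{\left(Z,O \right)} = 4 - O$ ($f{\left(Z,O \right)} = \left(- O + 2\right) + 2 = \left(2 - O\right) + 2 = 4 - O$)
$m{\left(R \right)} = 2 R^{2}$ ($m{\left(R \right)} = R 2 R = 2 R^{2}$)
$- 6 m{\left(3 \right)} f{\left(c{\left(2 \right)},w{\left(4,6 \right)} \right)} = - 6 \cdot 2 \cdot 3^{2} \left(4 - 1\right) = - 6 \cdot 2 \cdot 9 \left(4 - 1\right) = \left(-6\right) 18 \cdot 3 = \left(-108\right) 3 = -324$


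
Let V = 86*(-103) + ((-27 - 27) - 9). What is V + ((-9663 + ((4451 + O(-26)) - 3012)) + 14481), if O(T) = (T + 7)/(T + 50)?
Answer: -63955/24 ≈ -2664.8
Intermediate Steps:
O(T) = (7 + T)/(50 + T)
V = -8921 (V = -8858 + (-54 - 9) = -8858 - 63 = -8921)
V + ((-9663 + ((4451 + O(-26)) - 3012)) + 14481) = -8921 + ((-9663 + ((4451 + (7 - 26)/(50 - 26)) - 3012)) + 14481) = -8921 + ((-9663 + ((4451 - 19/24) - 3012)) + 14481) = -8921 + ((-9663 + (106805/24 - 3012)) + 14481) = -8921 + ((-9663 + 34517/24) + 14481) = -8921 + (-197395/24 + 14481) = -8921 + 150149/24 = -63955/24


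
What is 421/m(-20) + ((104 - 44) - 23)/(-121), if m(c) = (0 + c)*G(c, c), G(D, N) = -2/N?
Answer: -51015/242 ≈ -210.81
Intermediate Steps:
m(c) = -2 (m(c) = (0 + c)*(-2/c) = c*(-2/c) = -2)
421/m(-20) + ((104 - 44) - 23)/(-121) = 421/(-2) + ((104 - 44) - 23)/(-121) = 421*(-½) + (60 - 23)*(-1/121) = -421/2 + 37*(-1/121) = -421/2 - 37/121 = -51015/242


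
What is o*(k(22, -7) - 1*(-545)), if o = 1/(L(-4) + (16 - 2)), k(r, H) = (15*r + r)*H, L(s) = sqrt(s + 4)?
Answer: -1919/14 ≈ -137.07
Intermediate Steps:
L(s) = sqrt(4 + s)
k(r, H) = 16*H*r (k(r, H) = (16*r)*H = 16*H*r)
o = 1/14 (o = 1/(sqrt(4 - 4) + (16 - 2)) = 1/(sqrt(0) + 14) = 1/(0 + 14) = 1/14 ≈ 0.071429)
o*(k(22, -7) - 1*(-545)) = (16*(-7)*22 - 1*(-545))/14 = (-2464 + 545)/14 = (1/14)*(-1919) = -1919/14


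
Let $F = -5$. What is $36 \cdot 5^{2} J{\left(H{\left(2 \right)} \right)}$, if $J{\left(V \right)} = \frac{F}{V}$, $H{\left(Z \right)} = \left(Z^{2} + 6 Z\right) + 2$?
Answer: $-250$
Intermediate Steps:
$H{\left(Z \right)} = 2 + Z^{2} + 6 Z$
$J{\left(V \right)} = - \frac{5}{V}$
$36 \cdot 5^{2} J{\left(H{\left(2 \right)} \right)} = 36 \cdot 5^{2} \left(- \frac{5}{2 + 2^{2} + 6 \cdot 2}\right) = 36 \cdot 25 \left(- \frac{5}{2 + 4 + 12}\right) = 900 \left(- \frac{5}{18}\right) = -250$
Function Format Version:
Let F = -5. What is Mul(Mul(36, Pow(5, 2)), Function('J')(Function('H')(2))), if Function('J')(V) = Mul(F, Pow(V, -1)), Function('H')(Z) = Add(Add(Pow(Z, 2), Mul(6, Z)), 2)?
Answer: -250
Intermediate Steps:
Function('H')(Z) = Add(2, Pow(Z, 2), Mul(6, Z))
Function('J')(V) = Mul(-5, Pow(V, -1))
Mul(Mul(36, Pow(5, 2)), Function('J')(Function('H')(2))) = Mul(Mul(36, Pow(5, 2)), Mul(-5, Pow(Add(2, Pow(2, 2), Mul(6, 2)), -1))) = Mul(Mul(36, 25), Mul(-5, Pow(Add(2, 4, 12), -1))) = Mul(900, Mul(-5, Pow(18, -1))) = Mul(900, Mul(-5, Rational(1, 18))) = Mul(900, Rational(-5, 18)) = -250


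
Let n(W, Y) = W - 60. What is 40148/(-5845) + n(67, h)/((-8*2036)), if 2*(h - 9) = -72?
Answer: -653971539/95203360 ≈ -6.8692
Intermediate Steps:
h = -27 (h = 9 + (½)*(-72) = 9 - 36 = -27)
n(W, Y) = -60 + W
40148/(-5845) + n(67, h)/((-8*2036)) = 40148/(-5845) + (-60 + 67)/((-8*2036)) = 40148*(-1/5845) + 7/(-16288) = -40148/5845 + 7*(-1/16288) = -40148/5845 - 7/16288 = -653971539/95203360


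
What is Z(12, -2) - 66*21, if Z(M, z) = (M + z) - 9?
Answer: -1385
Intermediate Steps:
Z(M, z) = -9 + M + z
Z(12, -2) - 66*21 = (-9 + 12 - 2) - 66*21 = 1 - 1386 = -1385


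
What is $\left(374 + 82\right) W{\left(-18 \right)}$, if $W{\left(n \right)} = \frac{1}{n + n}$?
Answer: $- \frac{38}{3} \approx -12.667$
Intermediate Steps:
$W{\left(n \right)} = \frac{1}{2 n}$
$\left(374 + 82\right) W{\left(-18 \right)} = \left(374 + 82\right) \frac{1}{2 \left(-18\right)} = 456 \cdot \frac{1}{2} \left(- \frac{1}{18}\right) = 456 \left(- \frac{1}{36}\right) = - \frac{38}{3}$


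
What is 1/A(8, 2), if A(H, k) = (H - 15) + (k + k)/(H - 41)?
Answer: -33/235 ≈ -0.14043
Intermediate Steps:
A(H, k) = -15 + H + 2*k/(-41 + H) (A(H, k) = (-15 + H) + (2*k)/(-41 + H) = (-15 + H) + 2*k/(-41 + H) = -15 + H + 2*k/(-41 + H))
1/A(8, 2) = 1/((615 + 8² - 56*8 + 2*2)/(-41 + 8)) = 1/((615 + 64 - 448 + 4)/(-33)) = 1/(-1/33*235) = 1/(-235/33) = -33/235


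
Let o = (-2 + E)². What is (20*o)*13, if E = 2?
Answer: 0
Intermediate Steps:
o = 0 (o = (-2 + 2)² = 0² = 0)
(20*o)*13 = (20*0)*13 = 0*13 = 0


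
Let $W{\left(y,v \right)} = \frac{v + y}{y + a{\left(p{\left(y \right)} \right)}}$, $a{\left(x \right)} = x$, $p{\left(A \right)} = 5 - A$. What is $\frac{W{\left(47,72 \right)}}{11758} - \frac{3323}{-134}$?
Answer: $\frac{48843779}{1969465} \approx 24.801$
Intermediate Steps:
$W{\left(y,v \right)} = \frac{v}{5} + \frac{y}{5}$ ($W{\left(y,v \right)} = \frac{v + y}{y - \left(-5 + y\right)} = \frac{v + y}{5} = \left(v + y\right) \frac{1}{5} = \frac{v}{5} + \frac{y}{5}$)
$\frac{W{\left(47,72 \right)}}{11758} - \frac{3323}{-134} = \frac{\frac{1}{5} \cdot 72 + \frac{1}{5} \cdot 47}{11758} - \frac{3323}{-134} = \left(\frac{72}{5} + \frac{47}{5}\right) \frac{1}{11758} - - \frac{3323}{134} = \frac{119}{5} \cdot \frac{1}{11758} + \frac{3323}{134} = \frac{119}{58790} + \frac{3323}{134} = \frac{48843779}{1969465}$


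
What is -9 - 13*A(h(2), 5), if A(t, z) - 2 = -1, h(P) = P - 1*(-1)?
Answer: -22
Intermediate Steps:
h(P) = 1 + P (h(P) = P + 1 = 1 + P)
A(t, z) = 1 (A(t, z) = 2 - 1 = 1)
-9 - 13*A(h(2), 5) = -9 - 13*1 = -9 - 13 = -22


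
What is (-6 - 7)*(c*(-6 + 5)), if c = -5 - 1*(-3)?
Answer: -26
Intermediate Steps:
c = -2 (c = -5 + 3 = -2)
(-6 - 7)*(c*(-6 + 5)) = (-6 - 7)*(-2*(-6 + 5)) = -(-26)*(-1) = -13*2 = -26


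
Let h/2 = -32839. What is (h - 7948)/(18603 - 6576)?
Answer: -24542/4009 ≈ -6.1217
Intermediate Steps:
h = -65678 (h = 2*(-32839) = -65678)
(h - 7948)/(18603 - 6576) = (-65678 - 7948)/(18603 - 6576) = -73626/12027 = -73626*1/12027 = -24542/4009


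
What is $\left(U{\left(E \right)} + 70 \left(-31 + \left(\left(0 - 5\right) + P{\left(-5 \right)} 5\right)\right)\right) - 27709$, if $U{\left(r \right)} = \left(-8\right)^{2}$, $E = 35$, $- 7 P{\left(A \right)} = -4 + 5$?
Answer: $-30215$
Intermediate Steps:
$P{\left(A \right)} = - \frac{1}{7}$ ($P{\left(A \right)} = - \frac{-4 + 5}{7} = \left(- \frac{1}{7}\right) 1 = - \frac{1}{7}$)
$U{\left(r \right)} = 64$
$\left(U{\left(E \right)} + 70 \left(-31 + \left(\left(0 - 5\right) + P{\left(-5 \right)} 5\right)\right)\right) - 27709 = \left(64 + 70 \left(-31 + \left(\left(0 - 5\right) - \frac{5}{7}\right)\right)\right) - 27709 = \left(64 + 70 \left(-31 - \frac{40}{7}\right)\right) - 27709 = \left(64 + 70 \left(- \frac{257}{7}\right)\right) - 27709 = \left(64 - 2570\right) - 27709 = -2506 - 27709 = -30215$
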